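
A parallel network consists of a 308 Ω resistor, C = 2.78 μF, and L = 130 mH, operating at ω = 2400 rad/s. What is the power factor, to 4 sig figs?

0.6836

X_L = ωL = 312.0 Ω
X_C = 1/(ωC) = 149.9 Ω
Parallel: admittances add. Y = 1/R + 1/(jωL) + jωC
Y = (0.003247 + j0.003467) S
|Y| = 0.004750 S → |Z| = 1/|Y| = 210.5 Ω, ∠Z = −∠Y = -46.88°
cos φ = cos(-46.88°) = 0.6836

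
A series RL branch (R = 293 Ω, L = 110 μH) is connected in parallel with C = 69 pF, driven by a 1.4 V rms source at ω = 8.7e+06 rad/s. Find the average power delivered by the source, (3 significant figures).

X_L = ωL = 957 Ω
X_C = 1/(ωC) = 1670 Ω
Branch 1 (R+jX_L): Z₁ = 293 + j957 Ω, |Z₁| = 1000 Ω
Branch 2 (−jX_C): Z₂ = −j1670 Ω
Parallel: Z = Z₁Z₂/(Z₁+Z₂), |Z| = 2170 Ω, ∠Z = 50.5°
I = V/|Z| = 644 μA
P = VI cos φ = 1.4 × 0.000644 × cos(50.5°) = 573 μW

573 μW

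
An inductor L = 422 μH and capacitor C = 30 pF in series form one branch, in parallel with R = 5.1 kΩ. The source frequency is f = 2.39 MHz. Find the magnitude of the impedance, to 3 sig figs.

3200 Ω

ω = 2πf = 1.502e+07 rad/s
X_L = ωL = 6340 Ω
X_C = 1/(ωC) = 2220 Ω
Branch 1: Z₁ = R = 5100 Ω
Branch 2 (series LC): Z₂ = j(X_L − X_C) = j4120 Ω
Parallel: Z = Z₁Z₂/(Z₁+Z₂), |Z| = 3200 Ω, ∠Z = 51.1°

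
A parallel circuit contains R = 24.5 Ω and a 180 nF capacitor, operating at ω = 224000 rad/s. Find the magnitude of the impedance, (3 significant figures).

X_C = 1/(ωC) = 24.8 Ω
Parallel: admittances add. Y = 1/R + jωC
Y = (0.0408 + j0.0403) S
|Y| = 0.0574 S → |Z| = 1/|Y| = 17.4 Ω, ∠Z = −∠Y = -44.6°

17.4 Ω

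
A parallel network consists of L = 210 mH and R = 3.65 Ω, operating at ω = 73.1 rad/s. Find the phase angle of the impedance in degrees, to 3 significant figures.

X_L = ωL = 15.4 Ω
Parallel: admittances add. Y = 1/R + 1/(jωL)
Y = (0.274 − j0.0651) S
|Y| = 0.282 S → |Z| = 1/|Y| = 3.55 Ω, ∠Z = −∠Y = 13.4°

13.4°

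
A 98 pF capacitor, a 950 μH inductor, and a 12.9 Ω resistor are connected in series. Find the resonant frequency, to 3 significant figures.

ω₀ = 1/√(LC) = 1/√(0.00095 × 9.8e-11) = 3.277e+06 rad/s
f₀ = ω₀/(2π) = 522 kHz

522 kHz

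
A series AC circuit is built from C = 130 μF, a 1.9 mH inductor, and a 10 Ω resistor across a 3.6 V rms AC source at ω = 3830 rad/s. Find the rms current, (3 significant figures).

318 mA

X_L = ωL = 7.28 Ω
X_C = 1/(ωC) = 2.01 Ω
Net reactance X = X_L − X_C = 5.27 Ω
Z = 10.0 + j5.27 Ω
|Z| = √(10.0² + 5.27²) = 11.3 Ω
I = V/|Z| = 3.6/11.3 = 318 mA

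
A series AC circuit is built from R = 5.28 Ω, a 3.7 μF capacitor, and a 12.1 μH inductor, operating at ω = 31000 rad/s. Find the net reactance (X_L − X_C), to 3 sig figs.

-8.34 Ω

X_L = ωL = 0.375 Ω
X_C = 1/(ωC) = 8.72 Ω
X = 0.375 − 8.72 = -8.34 Ω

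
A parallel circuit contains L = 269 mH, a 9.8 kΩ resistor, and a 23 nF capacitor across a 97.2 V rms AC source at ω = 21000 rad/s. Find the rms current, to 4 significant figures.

X_L = ωL = 5649 Ω
X_C = 1/(ωC) = 2070 Ω
Parallel: admittances add. Y = 1/R + 1/(jωL) + jωC
Y = (0.0001020 + j0.0003060) S
|Y| = 0.0003225 S → |Z| = 1/|Y| = 3100 Ω, ∠Z = −∠Y = -71.56°
I = V/|Z| = 97.2/3100 = 31.35 mA

31.35 mA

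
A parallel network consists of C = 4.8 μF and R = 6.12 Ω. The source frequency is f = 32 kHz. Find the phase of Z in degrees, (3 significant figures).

-80.4°

ω = 2πf = 201100 rad/s
X_C = 1/(ωC) = 1.04 Ω
Parallel: admittances add. Y = 1/R + jωC
Y = (0.163 + j0.965) S
|Y| = 0.979 S → |Z| = 1/|Y| = 1.02 Ω, ∠Z = −∠Y = -80.4°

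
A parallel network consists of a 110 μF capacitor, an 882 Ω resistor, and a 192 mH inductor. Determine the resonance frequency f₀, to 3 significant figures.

34.6 Hz

ω₀ = 1/√(LC) = 1/√(0.192 × 0.00011) = 217.6 rad/s
f₀ = ω₀/(2π) = 34.6 Hz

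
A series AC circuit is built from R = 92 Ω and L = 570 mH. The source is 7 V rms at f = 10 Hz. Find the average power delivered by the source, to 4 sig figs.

462.5 mW

ω = 2πf = 62.83 rad/s
X_L = ωL = 35.81 Ω
Z = 92.00 + j35.81 Ω
|Z| = √(92.00² + 35.81²) = 98.73 Ω
∠Z = arctan(35.81/92.00) = 21.27°
I = V/|Z| = 70.90 mA
P = VI cos φ = 7 × 0.07090 × cos(21.27°) = 462.5 mW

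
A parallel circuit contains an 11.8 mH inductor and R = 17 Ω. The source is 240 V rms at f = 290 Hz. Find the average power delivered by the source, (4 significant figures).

ω = 2πf = 1822 rad/s
X_L = ωL = 21.50 Ω
Parallel: admittances add. Y = 1/R + 1/(jωL)
Y = (0.05882 − j0.04651) S
|Y| = 0.07499 S → |Z| = 1/|Y| = 13.34 Ω, ∠Z = −∠Y = 38.33°
I = V/|Z| = 18.00 A
P = VI cos φ = 240 × 18.00 × cos(38.33°) = 3.388 kW

3.388 kW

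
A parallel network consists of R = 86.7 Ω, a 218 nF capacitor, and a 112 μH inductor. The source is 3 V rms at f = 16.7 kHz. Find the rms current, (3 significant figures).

190 mA

ω = 2πf = 104900 rad/s
X_L = ωL = 11.8 Ω
X_C = 1/(ωC) = 43.7 Ω
Parallel: admittances add. Y = 1/R + 1/(jωL) + jωC
Y = (0.0115 − j0.0622) S
|Y| = 0.0633 S → |Z| = 1/|Y| = 15.8 Ω, ∠Z = −∠Y = 79.5°
I = V/|Z| = 3/15.8 = 190 mA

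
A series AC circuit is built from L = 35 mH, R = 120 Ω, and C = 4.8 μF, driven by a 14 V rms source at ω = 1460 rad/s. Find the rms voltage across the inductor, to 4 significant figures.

4.739 V

X_L = ωL = 51.10 Ω
X_C = 1/(ωC) = 142.7 Ω
Net reactance X = X_L − X_C = -91.59 Ω
Z = 120.0 − j91.59 Ω
|Z| = √(120.0² + 91.59²) = 151.0 Ω
I = V/|Z| = 92.74 mA
V_L = I·|Z_L| = 0.09274 × 51.10 = 4.739 V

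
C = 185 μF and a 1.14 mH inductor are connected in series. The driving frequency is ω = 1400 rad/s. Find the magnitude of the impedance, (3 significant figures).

2.27 Ω

X_L = ωL = 1.60 Ω
X_C = 1/(ωC) = 3.86 Ω
Net reactance X = X_L − X_C = -2.27 Ω
Z = − j2.27 Ω
|Z| = √(0² + 2.27²) = 2.27 Ω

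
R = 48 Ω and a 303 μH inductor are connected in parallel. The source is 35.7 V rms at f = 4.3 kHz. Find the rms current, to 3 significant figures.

4.42 A

ω = 2πf = 27020 rad/s
X_L = ωL = 8.19 Ω
Parallel: admittances add. Y = 1/R + 1/(jωL)
Y = (0.0208 − j0.122) S
|Y| = 0.124 S → |Z| = 1/|Y| = 8.07 Ω, ∠Z = −∠Y = 80.3°
I = V/|Z| = 35.7/8.07 = 4.42 A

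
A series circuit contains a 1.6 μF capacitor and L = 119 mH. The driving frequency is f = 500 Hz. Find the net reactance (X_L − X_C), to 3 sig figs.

ω = 2πf = 3142 rad/s
X_L = ωL = 374 Ω
X_C = 1/(ωC) = 199 Ω
X = 374 − 199 = 175 Ω

175 Ω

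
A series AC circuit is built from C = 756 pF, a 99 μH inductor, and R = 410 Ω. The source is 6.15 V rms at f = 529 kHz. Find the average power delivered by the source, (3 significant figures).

ω = 2πf = 3.324e+06 rad/s
X_L = ωL = 329 Ω
X_C = 1/(ωC) = 398 Ω
Net reactance X = X_L − X_C = -68.9 Ω
Z = 410 − j68.9 Ω
|Z| = √(410² + 68.9²) = 416 Ω
∠Z = arctan(-68.9/410) = -9.54°
I = V/|Z| = 14.8 mA
P = VI cos φ = 6.15 × 0.0148 × cos(-9.54°) = 89.7 mW

89.7 mW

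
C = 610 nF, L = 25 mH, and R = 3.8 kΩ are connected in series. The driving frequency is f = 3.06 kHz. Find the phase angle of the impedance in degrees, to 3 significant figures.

5.94°

ω = 2πf = 19230 rad/s
X_L = ωL = 481 Ω
X_C = 1/(ωC) = 85.3 Ω
Net reactance X = X_L − X_C = 395 Ω
Z = 3800 + j395 Ω
|Z| = √(3800² + 395²) = 3820 Ω
∠Z = arctan(395/3800) = 5.94°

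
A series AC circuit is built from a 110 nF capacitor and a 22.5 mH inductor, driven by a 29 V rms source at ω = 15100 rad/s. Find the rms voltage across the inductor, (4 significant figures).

37.56 V

X_L = ωL = 339.8 Ω
X_C = 1/(ωC) = 602.0 Ω
Net reactance X = X_L − X_C = -262.3 Ω
Z = − j262.3 Ω
|Z| = √(0² + 262.3²) = 262.3 Ω
I = V/|Z| = 110.6 mA
V_L = I·|Z_L| = 0.1106 × 339.8 = 37.56 V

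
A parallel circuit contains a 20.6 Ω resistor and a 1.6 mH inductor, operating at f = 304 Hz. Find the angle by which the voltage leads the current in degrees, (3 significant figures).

ω = 2πf = 1910 rad/s
X_L = ωL = 3.06 Ω
Parallel: admittances add. Y = 1/R + 1/(jωL)
Y = (0.0485 − j0.327) S
|Y| = 0.331 S → |Z| = 1/|Y| = 3.02 Ω, ∠Z = −∠Y = 81.6°

81.6°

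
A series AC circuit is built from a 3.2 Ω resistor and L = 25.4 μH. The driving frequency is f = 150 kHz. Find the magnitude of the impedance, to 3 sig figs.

24.2 Ω

ω = 2πf = 942500 rad/s
X_L = ωL = 23.9 Ω
Z = 3.20 + j23.9 Ω
|Z| = √(3.20² + 23.9²) = 24.2 Ω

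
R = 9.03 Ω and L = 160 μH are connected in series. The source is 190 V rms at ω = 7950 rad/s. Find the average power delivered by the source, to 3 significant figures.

3.92 kW

X_L = ωL = 1.27 Ω
Z = 9.03 + j1.27 Ω
|Z| = √(9.03² + 1.27²) = 9.12 Ω
∠Z = arctan(1.27/9.03) = 8.02°
I = V/|Z| = 20.8 A
P = VI cos φ = 190 × 20.8 × cos(8.02°) = 3.92 kW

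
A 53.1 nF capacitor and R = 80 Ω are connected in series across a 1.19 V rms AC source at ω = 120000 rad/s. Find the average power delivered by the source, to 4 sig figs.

X_C = 1/(ωC) = 156.9 Ω
Z = 80.00 − j156.9 Ω
|Z| = √(80.00² + 156.9²) = 176.2 Ω
∠Z = arctan(-156.9/80.00) = -62.99°
I = V/|Z| = 6.756 mA
P = VI cos φ = 1.19 × 0.006756 × cos(-62.99°) = 3.651 mW

3.651 mW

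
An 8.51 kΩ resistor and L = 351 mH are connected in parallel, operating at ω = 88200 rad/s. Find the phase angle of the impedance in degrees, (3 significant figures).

15.4°

X_L = ωL = 31000 Ω
Parallel: admittances add. Y = 1/R + 1/(jωL)
Y = (0.000118 − j3.23e-05) S
|Y| = 0.000122 S → |Z| = 1/|Y| = 8210 Ω, ∠Z = −∠Y = 15.4°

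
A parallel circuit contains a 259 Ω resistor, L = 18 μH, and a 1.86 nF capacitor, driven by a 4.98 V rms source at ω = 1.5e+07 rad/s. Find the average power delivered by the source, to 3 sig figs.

X_L = ωL = 270 Ω
X_C = 1/(ωC) = 35.8 Ω
Parallel: admittances add. Y = 1/R + 1/(jωL) + jωC
Y = (0.00386 + j0.0242) S
|Y| = 0.0245 S → |Z| = 1/|Y| = 40.8 Ω, ∠Z = −∠Y = -80.9°
I = V/|Z| = 122 mA
P = VI cos φ = 4.98 × 0.122 × cos(-80.9°) = 95.8 mW

95.8 mW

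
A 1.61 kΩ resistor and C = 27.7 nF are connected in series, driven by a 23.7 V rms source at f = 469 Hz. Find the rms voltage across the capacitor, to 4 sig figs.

23.50 V

ω = 2πf = 2947 rad/s
X_C = 1/(ωC) = 12250 Ω
Z = 1610 − j12250 Ω
|Z| = √(1610² + 12250²) = 12360 Ω
I = V/|Z| = 1.918 mA
V_C = I·|Z_C| = 0.001918 × 12250 = 23.50 V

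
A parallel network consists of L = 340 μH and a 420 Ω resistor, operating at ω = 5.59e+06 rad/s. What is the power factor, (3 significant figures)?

0.976

X_L = ωL = 1900 Ω
Parallel: admittances add. Y = 1/R + 1/(jωL)
Y = (0.00238 − j0.000526) S
|Y| = 0.00244 S → |Z| = 1/|Y| = 410 Ω, ∠Z = −∠Y = 12.5°
cos φ = cos(12.5°) = 0.976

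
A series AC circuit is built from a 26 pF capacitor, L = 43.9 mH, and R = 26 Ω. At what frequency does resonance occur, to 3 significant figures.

ω₀ = 1/√(LC) = 1/√(0.0439 × 2.6e-11) = 936000 rad/s
f₀ = ω₀/(2π) = 149 kHz

149 kHz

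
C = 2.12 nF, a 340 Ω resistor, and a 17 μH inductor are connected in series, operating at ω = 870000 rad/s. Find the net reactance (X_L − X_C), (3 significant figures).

X_L = ωL = 14.8 Ω
X_C = 1/(ωC) = 542 Ω
X = 14.8 − 542 = -527 Ω

-527 Ω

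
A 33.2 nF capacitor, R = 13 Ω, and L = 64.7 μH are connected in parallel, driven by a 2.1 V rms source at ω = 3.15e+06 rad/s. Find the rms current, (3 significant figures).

264 mA

X_L = ωL = 204 Ω
X_C = 1/(ωC) = 9.56 Ω
Parallel: admittances add. Y = 1/R + 1/(jωL) + jωC
Y = (0.0769 + j0.0997) S
|Y| = 0.126 S → |Z| = 1/|Y| = 7.94 Ω, ∠Z = −∠Y = -52.3°
I = V/|Z| = 2.1/7.94 = 264 mA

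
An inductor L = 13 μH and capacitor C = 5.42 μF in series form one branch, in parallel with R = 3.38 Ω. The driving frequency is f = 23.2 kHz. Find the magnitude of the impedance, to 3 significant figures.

0.619 Ω

ω = 2πf = 145800 rad/s
X_L = ωL = 1.90 Ω
X_C = 1/(ωC) = 1.27 Ω
Branch 1: Z₁ = R = 3.38 Ω
Branch 2 (series LC): Z₂ = j(X_L − X_C) = j0.629 Ω
Parallel: Z = Z₁Z₂/(Z₁+Z₂), |Z| = 0.619 Ω, ∠Z = 79.5°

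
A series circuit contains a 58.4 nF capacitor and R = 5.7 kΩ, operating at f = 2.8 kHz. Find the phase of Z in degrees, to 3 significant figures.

-9.69°

ω = 2πf = 17590 rad/s
X_C = 1/(ωC) = 973 Ω
Z = 5700 − j973 Ω
|Z| = √(5700² + 973²) = 5780 Ω
∠Z = arctan(-973/5700) = -9.69°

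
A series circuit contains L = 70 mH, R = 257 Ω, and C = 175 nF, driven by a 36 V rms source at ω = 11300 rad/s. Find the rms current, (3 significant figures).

93.8 mA

X_L = ωL = 791 Ω
X_C = 1/(ωC) = 506 Ω
Net reactance X = X_L − X_C = 285 Ω
Z = 257 + j285 Ω
|Z| = √(257² + 285²) = 384 Ω
I = V/|Z| = 36/384 = 93.8 mA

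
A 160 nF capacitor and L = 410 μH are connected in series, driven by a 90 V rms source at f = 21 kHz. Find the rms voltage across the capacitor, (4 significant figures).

633.4 V

ω = 2πf = 131900 rad/s
X_L = ωL = 54.10 Ω
X_C = 1/(ωC) = 47.37 Ω
Net reactance X = X_L − X_C = 6.731 Ω
Z = j6.731 Ω
|Z| = √(0² + 6.731²) = 6.731 Ω
I = V/|Z| = 13.37 A
V_C = I·|Z_C| = 13.37 × 47.37 = 633.4 V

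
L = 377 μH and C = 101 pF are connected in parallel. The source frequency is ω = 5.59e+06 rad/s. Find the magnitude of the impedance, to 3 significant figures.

X_L = ωL = 2110 Ω
X_C = 1/(ωC) = 1770 Ω
Parallel: admittances add. Y = 1/(jωL) + jωC
Y = (0 + j9.01e-05) S
|Y| = 9.01e-05 S → |Z| = 1/|Y| = 11100 Ω, ∠Z = −∠Y = -90.0°

11100 Ω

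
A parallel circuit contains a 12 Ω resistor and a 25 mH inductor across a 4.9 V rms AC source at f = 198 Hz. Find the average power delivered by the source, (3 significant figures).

2.00 W

ω = 2πf = 1244 rad/s
X_L = ωL = 31.1 Ω
Parallel: admittances add. Y = 1/R + 1/(jωL)
Y = (0.0833 − j0.0322) S
|Y| = 0.0893 S → |Z| = 1/|Y| = 11.2 Ω, ∠Z = −∠Y = 21.1°
I = V/|Z| = 438 mA
P = VI cos φ = 4.9 × 0.438 × cos(21.1°) = 2.00 W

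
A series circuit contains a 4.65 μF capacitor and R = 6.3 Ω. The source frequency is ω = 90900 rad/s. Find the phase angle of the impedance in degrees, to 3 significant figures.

X_C = 1/(ωC) = 2.37 Ω
Z = 6.30 − j2.37 Ω
|Z| = √(6.30² + 2.37²) = 6.73 Ω
∠Z = arctan(-2.37/6.30) = -20.6°

-20.6°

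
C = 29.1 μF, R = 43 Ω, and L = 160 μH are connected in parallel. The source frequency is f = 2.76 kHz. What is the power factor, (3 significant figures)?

ω = 2πf = 17340 rad/s
X_L = ωL = 2.77 Ω
X_C = 1/(ωC) = 1.98 Ω
Parallel: admittances add. Y = 1/R + 1/(jωL) + jωC
Y = (0.0233 + j0.144) S
|Y| = 0.146 S → |Z| = 1/|Y| = 6.84 Ω, ∠Z = −∠Y = -80.8°
cos φ = cos(-80.8°) = 0.159

0.159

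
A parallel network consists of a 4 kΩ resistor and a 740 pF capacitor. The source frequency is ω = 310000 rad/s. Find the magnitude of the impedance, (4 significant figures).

X_C = 1/(ωC) = 4359 Ω
Parallel: admittances add. Y = 1/R + jωC
Y = (0.0002500 + j0.0002294) S
|Y| = 0.0003393 S → |Z| = 1/|Y| = 2947 Ω, ∠Z = −∠Y = -42.54°

2947 Ω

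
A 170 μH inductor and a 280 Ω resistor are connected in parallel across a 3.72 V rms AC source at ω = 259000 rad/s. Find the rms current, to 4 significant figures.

X_L = ωL = 44.03 Ω
Parallel: admittances add. Y = 1/R + 1/(jωL)
Y = (0.003571 − j0.02271) S
|Y| = 0.02299 S → |Z| = 1/|Y| = 43.50 Ω, ∠Z = −∠Y = 81.06°
I = V/|Z| = 3.72/43.50 = 85.53 mA

85.53 mA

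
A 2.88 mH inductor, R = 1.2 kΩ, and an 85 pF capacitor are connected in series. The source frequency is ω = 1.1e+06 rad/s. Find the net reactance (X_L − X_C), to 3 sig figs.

X_L = ωL = 3170 Ω
X_C = 1/(ωC) = 10700 Ω
X = 3170 − 10700 = -7530 Ω

-7530 Ω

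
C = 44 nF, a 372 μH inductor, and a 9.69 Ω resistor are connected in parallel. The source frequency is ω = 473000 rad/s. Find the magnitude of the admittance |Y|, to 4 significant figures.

X_L = ωL = 176.0 Ω
X_C = 1/(ωC) = 48.05 Ω
Parallel: admittances add. Y = 1/R + 1/(jωL) + jωC
Y = (0.1032 + j0.01513) S
|Y| = 0.1043 S → |Z| = 1/|Y| = 9.588 Ω, ∠Z = −∠Y = -8.340°

104.3 mS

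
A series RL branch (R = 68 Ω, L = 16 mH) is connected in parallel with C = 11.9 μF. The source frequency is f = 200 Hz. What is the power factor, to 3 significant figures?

ω = 2πf = 1257 rad/s
X_L = ωL = 20.1 Ω
X_C = 1/(ωC) = 66.9 Ω
Branch 1 (R+jX_L): Z₁ = 68.0 + j20.1 Ω, |Z₁| = 70.9 Ω
Branch 2 (−jX_C): Z₂ = −j66.9 Ω
Parallel: Z = Z₁Z₂/(Z₁+Z₂), |Z| = 57.5 Ω, ∠Z = -39.0°
cos φ = cos(-39.0°) = 0.777

0.777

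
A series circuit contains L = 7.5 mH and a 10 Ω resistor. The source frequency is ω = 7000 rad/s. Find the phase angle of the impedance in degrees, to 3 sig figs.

79.2°

X_L = ωL = 52.5 Ω
Z = 10.0 + j52.5 Ω
|Z| = √(10.0² + 52.5²) = 53.4 Ω
∠Z = arctan(52.5/10.0) = 79.2°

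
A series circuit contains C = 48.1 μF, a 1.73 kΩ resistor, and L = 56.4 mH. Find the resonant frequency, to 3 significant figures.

96.6 Hz

ω₀ = 1/√(LC) = 1/√(0.0564 × 4.81e-05) = 607.1 rad/s
f₀ = ω₀/(2π) = 96.6 Hz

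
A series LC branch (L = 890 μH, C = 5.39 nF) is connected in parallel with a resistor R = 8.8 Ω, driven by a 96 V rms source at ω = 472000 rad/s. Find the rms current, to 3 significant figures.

X_L = ωL = 420 Ω
X_C = 1/(ωC) = 393 Ω
Branch 1: Z₁ = R = 8.80 Ω
Branch 2 (series LC): Z₂ = j(X_L − X_C) = j27.0 Ω
Parallel: Z = Z₁Z₂/(Z₁+Z₂), |Z| = 8.37 Ω, ∠Z = 18.0°
I = V/|Z| = 96/8.37 = 11.5 A

11.5 A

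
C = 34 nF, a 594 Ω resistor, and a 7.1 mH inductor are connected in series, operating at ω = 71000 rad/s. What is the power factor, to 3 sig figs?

0.989

X_L = ωL = 504 Ω
X_C = 1/(ωC) = 414 Ω
Net reactance X = X_L − X_C = 89.8 Ω
Z = 594 + j89.8 Ω
|Z| = √(594² + 89.8²) = 601 Ω
∠Z = arctan(89.8/594) = 8.60°
cos φ = cos(8.60°) = 0.989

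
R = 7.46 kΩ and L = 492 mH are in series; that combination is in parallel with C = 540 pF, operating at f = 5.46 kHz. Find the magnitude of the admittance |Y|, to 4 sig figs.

37.99 μS

ω = 2πf = 34310 rad/s
X_L = ωL = 16880 Ω
X_C = 1/(ωC) = 53980 Ω
Branch 1 (R+jX_L): Z₁ = 7460 + j16880 Ω, |Z₁| = 18450 Ω
Branch 2 (−jX_C): Z₂ = −j53980 Ω
Parallel: Z = Z₁Z₂/(Z₁+Z₂), |Z| = 26320 Ω, ∠Z = 54.79°
|Y| = 1/|Z| = 37.99 μS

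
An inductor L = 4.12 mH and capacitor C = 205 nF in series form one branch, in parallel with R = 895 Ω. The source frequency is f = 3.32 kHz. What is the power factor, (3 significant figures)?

0.163

ω = 2πf = 20860 rad/s
X_L = ωL = 85.9 Ω
X_C = 1/(ωC) = 234 Ω
Branch 1: Z₁ = R = 895 Ω
Branch 2 (series LC): Z₂ = j(X_L − X_C) = −j148 Ω
Parallel: Z = Z₁Z₂/(Z₁+Z₂), |Z| = 146 Ω, ∠Z = -80.6°
cos φ = cos(-80.6°) = 0.163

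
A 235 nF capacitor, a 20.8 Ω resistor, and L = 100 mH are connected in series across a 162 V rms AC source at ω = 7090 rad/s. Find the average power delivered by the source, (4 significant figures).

44.48 W

X_L = ωL = 709.0 Ω
X_C = 1/(ωC) = 600.2 Ω
Net reactance X = X_L − X_C = 108.8 Ω
Z = 20.80 + j108.8 Ω
|Z| = √(20.80² + 108.8²) = 110.8 Ω
∠Z = arctan(108.8/20.80) = 79.18°
I = V/|Z| = 1.462 A
P = VI cos φ = 162 × 1.462 × cos(79.18°) = 44.48 W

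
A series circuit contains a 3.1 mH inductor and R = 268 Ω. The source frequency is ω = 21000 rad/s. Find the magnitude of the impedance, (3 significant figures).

276 Ω

X_L = ωL = 65.1 Ω
Z = 268 + j65.1 Ω
|Z| = √(268² + 65.1²) = 276 Ω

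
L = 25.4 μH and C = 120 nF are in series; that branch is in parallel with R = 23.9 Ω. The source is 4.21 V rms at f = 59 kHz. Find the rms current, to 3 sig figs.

367 mA

ω = 2πf = 370700 rad/s
X_L = ωL = 9.42 Ω
X_C = 1/(ωC) = 22.5 Ω
Branch 1: Z₁ = R = 23.9 Ω
Branch 2 (series LC): Z₂ = j(X_L − X_C) = −j13.1 Ω
Parallel: Z = Z₁Z₂/(Z₁+Z₂), |Z| = 11.5 Ω, ∠Z = -61.3°
I = V/|Z| = 4.21/11.5 = 367 mA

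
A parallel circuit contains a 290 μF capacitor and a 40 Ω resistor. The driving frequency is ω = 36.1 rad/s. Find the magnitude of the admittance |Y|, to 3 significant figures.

X_C = 1/(ωC) = 95.5 Ω
Parallel: admittances add. Y = 1/R + jωC
Y = (0.0250 + j0.0105) S
|Y| = 0.0271 S → |Z| = 1/|Y| = 36.9 Ω, ∠Z = −∠Y = -22.7°

27.1 mS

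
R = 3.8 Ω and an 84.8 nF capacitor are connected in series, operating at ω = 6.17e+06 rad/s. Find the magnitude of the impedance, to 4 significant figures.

X_C = 1/(ωC) = 1.911 Ω
Z = 3.800 − j1.911 Ω
|Z| = √(3.800² + 1.911²) = 4.254 Ω

4.254 Ω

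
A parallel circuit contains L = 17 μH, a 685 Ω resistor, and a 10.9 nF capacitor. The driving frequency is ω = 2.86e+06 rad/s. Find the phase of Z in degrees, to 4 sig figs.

-82.16°

X_L = ωL = 48.62 Ω
X_C = 1/(ωC) = 32.08 Ω
Parallel: admittances add. Y = 1/R + 1/(jωL) + jωC
Y = (0.001460 + j0.01061) S
|Y| = 0.01071 S → |Z| = 1/|Y| = 93.40 Ω, ∠Z = −∠Y = -82.16°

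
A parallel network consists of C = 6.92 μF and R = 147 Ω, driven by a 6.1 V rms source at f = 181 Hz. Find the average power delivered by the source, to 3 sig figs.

ω = 2πf = 1137 rad/s
X_C = 1/(ωC) = 127 Ω
Parallel: admittances add. Y = 1/R + jωC
Y = (0.00680 + j0.00787) S
|Y| = 0.0104 S → |Z| = 1/|Y| = 96.1 Ω, ∠Z = −∠Y = -49.2°
I = V/|Z| = 63.5 mA
P = VI cos φ = 6.1 × 0.0635 × cos(-49.2°) = 253 mW

253 mW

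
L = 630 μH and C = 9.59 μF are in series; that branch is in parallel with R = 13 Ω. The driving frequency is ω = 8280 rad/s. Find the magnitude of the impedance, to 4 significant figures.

6.416 Ω

X_L = ωL = 5.216 Ω
X_C = 1/(ωC) = 12.59 Ω
Branch 1: Z₁ = R = 13.00 Ω
Branch 2 (series LC): Z₂ = j(X_L − X_C) = −j7.377 Ω
Parallel: Z = Z₁Z₂/(Z₁+Z₂), |Z| = 6.416 Ω, ∠Z = -60.43°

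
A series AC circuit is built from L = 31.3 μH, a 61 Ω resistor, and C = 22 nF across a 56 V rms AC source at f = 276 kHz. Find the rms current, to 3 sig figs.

ω = 2πf = 1.734e+06 rad/s
X_L = ωL = 54.3 Ω
X_C = 1/(ωC) = 26.2 Ω
Net reactance X = X_L − X_C = 28.1 Ω
Z = 61.0 + j28.1 Ω
|Z| = √(61.0² + 28.1²) = 67.1 Ω
I = V/|Z| = 56/67.1 = 834 mA

834 mA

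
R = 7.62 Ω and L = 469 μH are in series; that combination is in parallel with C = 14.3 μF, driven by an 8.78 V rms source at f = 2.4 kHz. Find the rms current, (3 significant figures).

ω = 2πf = 15080 rad/s
X_L = ωL = 7.07 Ω
X_C = 1/(ωC) = 4.64 Ω
Branch 1 (R+jX_L): Z₁ = 7.62 + j7.07 Ω, |Z₁| = 10.4 Ω
Branch 2 (−jX_C): Z₂ = −j4.64 Ω
Parallel: Z = Z₁Z₂/(Z₁+Z₂), |Z| = 6.03 Ω, ∠Z = -64.9°
I = V/|Z| = 8.78/6.03 = 1.46 A

1.46 A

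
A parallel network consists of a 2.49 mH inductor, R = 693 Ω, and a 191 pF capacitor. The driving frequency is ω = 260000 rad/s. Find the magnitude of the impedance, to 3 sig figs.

481 Ω

X_L = ωL = 647 Ω
X_C = 1/(ωC) = 20100 Ω
Parallel: admittances add. Y = 1/R + 1/(jωL) + jωC
Y = (0.00144 − j0.00149) S
|Y| = 0.00208 S → |Z| = 1/|Y| = 481 Ω, ∠Z = −∠Y = 46.0°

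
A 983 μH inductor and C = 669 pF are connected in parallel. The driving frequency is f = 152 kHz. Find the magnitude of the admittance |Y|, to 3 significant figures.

426 μS

ω = 2πf = 955000 rad/s
X_L = ωL = 939 Ω
X_C = 1/(ωC) = 1570 Ω
Parallel: admittances add. Y = 1/(jωL) + jωC
Y = (0 − j0.000426) S
|Y| = 0.000426 S → |Z| = 1/|Y| = 2350 Ω, ∠Z = −∠Y = 90.0°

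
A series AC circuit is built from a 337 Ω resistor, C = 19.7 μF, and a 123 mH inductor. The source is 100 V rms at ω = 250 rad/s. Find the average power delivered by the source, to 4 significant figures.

X_L = ωL = 30.75 Ω
X_C = 1/(ωC) = 203.0 Ω
Net reactance X = X_L − X_C = -172.3 Ω
Z = 337.0 − j172.3 Ω
|Z| = √(337.0² + 172.3²) = 378.5 Ω
∠Z = arctan(-172.3/337.0) = -27.08°
I = V/|Z| = 264.2 mA
P = VI cos φ = 100 × 0.2642 × cos(-27.08°) = 23.52 W

23.52 W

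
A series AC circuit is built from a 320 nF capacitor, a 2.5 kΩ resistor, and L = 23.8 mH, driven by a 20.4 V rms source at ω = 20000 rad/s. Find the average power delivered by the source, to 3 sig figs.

164 mW

X_L = ωL = 476 Ω
X_C = 1/(ωC) = 156 Ω
Net reactance X = X_L − X_C = 320 Ω
Z = 2500 + j320 Ω
|Z| = √(2500² + 320²) = 2520 Ω
∠Z = arctan(320/2500) = 7.29°
I = V/|Z| = 8.09 mA
P = VI cos φ = 20.4 × 0.00809 × cos(7.29°) = 164 mW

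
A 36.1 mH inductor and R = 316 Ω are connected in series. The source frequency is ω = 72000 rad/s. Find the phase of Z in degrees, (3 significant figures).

83.1°

X_L = ωL = 2600 Ω
Z = 316 + j2600 Ω
|Z| = √(316² + 2600²) = 2620 Ω
∠Z = arctan(2600/316) = 83.1°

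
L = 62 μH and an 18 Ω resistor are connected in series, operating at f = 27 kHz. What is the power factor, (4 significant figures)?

ω = 2πf = 169600 rad/s
X_L = ωL = 10.52 Ω
Z = 18.00 + j10.52 Ω
|Z| = √(18.00² + 10.52²) = 20.85 Ω
∠Z = arctan(10.52/18.00) = 30.30°
cos φ = cos(30.30°) = 0.8634

0.8634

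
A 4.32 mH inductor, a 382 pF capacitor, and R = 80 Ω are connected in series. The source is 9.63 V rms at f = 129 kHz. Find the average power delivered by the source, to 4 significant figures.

ω = 2πf = 810500 rad/s
X_L = ωL = 3501 Ω
X_C = 1/(ωC) = 3230 Ω
Net reactance X = X_L − X_C = 271.8 Ω
Z = 80.00 + j271.8 Ω
|Z| = √(80.00² + 271.8²) = 283.3 Ω
∠Z = arctan(271.8/80.00) = 73.60°
I = V/|Z| = 33.99 mA
P = VI cos φ = 9.63 × 0.03399 × cos(73.60°) = 92.45 mW

92.45 mW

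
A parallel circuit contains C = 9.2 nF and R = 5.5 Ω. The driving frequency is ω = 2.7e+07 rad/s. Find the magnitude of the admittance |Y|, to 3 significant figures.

X_C = 1/(ωC) = 4.03 Ω
Parallel: admittances add. Y = 1/R + jωC
Y = (0.182 + j0.248) S
|Y| = 0.308 S → |Z| = 1/|Y| = 3.25 Ω, ∠Z = −∠Y = -53.8°

308 mS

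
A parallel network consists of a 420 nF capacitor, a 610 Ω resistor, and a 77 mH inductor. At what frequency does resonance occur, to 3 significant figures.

885 Hz

ω₀ = 1/√(LC) = 1/√(0.077 × 4.2e-07) = 5561 rad/s
f₀ = ω₀/(2π) = 885 Hz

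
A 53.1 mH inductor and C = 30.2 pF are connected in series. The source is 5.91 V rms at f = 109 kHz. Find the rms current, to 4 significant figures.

ω = 2πf = 684900 rad/s
X_L = ωL = 36370 Ω
X_C = 1/(ωC) = 48350 Ω
Net reactance X = X_L − X_C = -11980 Ω
Z = − j11980 Ω
|Z| = √(0² + 11980²) = 11980 Ω
I = V/|Z| = 5.91/11980 = 493.2 μA

493.2 μA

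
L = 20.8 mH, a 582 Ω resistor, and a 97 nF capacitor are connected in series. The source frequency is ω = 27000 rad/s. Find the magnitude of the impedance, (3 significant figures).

X_L = ωL = 562 Ω
X_C = 1/(ωC) = 382 Ω
Net reactance X = X_L − X_C = 180 Ω
Z = 582 + j180 Ω
|Z| = √(582² + 180²) = 609 Ω

609 Ω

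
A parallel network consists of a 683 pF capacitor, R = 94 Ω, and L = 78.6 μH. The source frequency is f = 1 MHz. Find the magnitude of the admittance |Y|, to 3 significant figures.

ω = 2πf = 6.283e+06 rad/s
X_L = ωL = 494 Ω
X_C = 1/(ωC) = 233 Ω
Parallel: admittances add. Y = 1/R + 1/(jωL) + jωC
Y = (0.0106 + j0.00227) S
|Y| = 0.0109 S → |Z| = 1/|Y| = 91.9 Ω, ∠Z = −∠Y = -12.0°

10.9 mS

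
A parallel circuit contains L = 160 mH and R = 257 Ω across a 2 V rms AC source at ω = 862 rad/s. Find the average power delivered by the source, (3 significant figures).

15.6 mW

X_L = ωL = 138 Ω
Parallel: admittances add. Y = 1/R + 1/(jωL)
Y = (0.00389 − j0.00725) S
|Y| = 0.00823 S → |Z| = 1/|Y| = 122 Ω, ∠Z = −∠Y = 61.8°
I = V/|Z| = 16.5 mA
P = VI cos φ = 2 × 0.0165 × cos(61.8°) = 15.6 mW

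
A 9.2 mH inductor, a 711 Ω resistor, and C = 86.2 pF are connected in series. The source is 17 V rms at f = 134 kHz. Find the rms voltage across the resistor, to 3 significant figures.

1.99 V

ω = 2πf = 841900 rad/s
X_L = ωL = 7750 Ω
X_C = 1/(ωC) = 13800 Ω
Net reactance X = X_L − X_C = -6030 Ω
Z = 711 − j6030 Ω
|Z| = √(711² + 6030²) = 6070 Ω
I = V/|Z| = 2.80 mA
V_R = I·|Z_R| = 0.00280 × 711 = 1.99 V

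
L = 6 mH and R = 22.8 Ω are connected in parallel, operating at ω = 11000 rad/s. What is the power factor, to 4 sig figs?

X_L = ωL = 66.00 Ω
Parallel: admittances add. Y = 1/R + 1/(jωL)
Y = (0.04386 − j0.01515) S
|Y| = 0.04640 S → |Z| = 1/|Y| = 21.55 Ω, ∠Z = −∠Y = 19.06°
cos φ = cos(19.06°) = 0.9452

0.9452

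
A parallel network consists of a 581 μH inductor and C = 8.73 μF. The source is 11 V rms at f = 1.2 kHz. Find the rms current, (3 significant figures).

1.79 A

ω = 2πf = 7540 rad/s
X_L = ωL = 4.38 Ω
X_C = 1/(ωC) = 15.2 Ω
Parallel: admittances add. Y = 1/(jωL) + jωC
Y = (0 − j0.162) S
|Y| = 0.162 S → |Z| = 1/|Y| = 6.16 Ω, ∠Z = −∠Y = 90.0°
I = V/|Z| = 11/6.16 = 1.79 A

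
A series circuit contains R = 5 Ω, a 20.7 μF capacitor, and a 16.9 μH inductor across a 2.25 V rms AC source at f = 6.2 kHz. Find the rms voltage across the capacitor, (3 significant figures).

ω = 2πf = 38960 rad/s
X_L = ωL = 0.658 Ω
X_C = 1/(ωC) = 1.24 Ω
Net reactance X = X_L − X_C = -0.582 Ω
Z = 5.00 − j0.582 Ω
|Z| = √(5.00² + 0.582²) = 5.03 Ω
I = V/|Z| = 447 mA
V_C = I·|Z_C| = 0.447 × 1.24 = 0.554 V

0.554 V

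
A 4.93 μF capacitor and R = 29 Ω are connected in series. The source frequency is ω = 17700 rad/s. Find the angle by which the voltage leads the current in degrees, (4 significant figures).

X_C = 1/(ωC) = 11.46 Ω
Z = 29.00 − j11.46 Ω
|Z| = √(29.00² + 11.46²) = 31.18 Ω
∠Z = arctan(-11.46/29.00) = -21.56°

-21.56°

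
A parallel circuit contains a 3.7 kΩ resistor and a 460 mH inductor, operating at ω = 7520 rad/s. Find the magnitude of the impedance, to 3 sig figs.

2530 Ω

X_L = ωL = 3460 Ω
Parallel: admittances add. Y = 1/R + 1/(jωL)
Y = (0.000270 − j0.000289) S
|Y| = 0.000396 S → |Z| = 1/|Y| = 2530 Ω, ∠Z = −∠Y = 46.9°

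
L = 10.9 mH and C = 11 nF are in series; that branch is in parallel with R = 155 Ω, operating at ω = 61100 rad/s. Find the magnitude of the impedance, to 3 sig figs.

152 Ω

X_L = ωL = 666 Ω
X_C = 1/(ωC) = 1490 Ω
Branch 1: Z₁ = R = 155 Ω
Branch 2 (series LC): Z₂ = j(X_L − X_C) = −j822 Ω
Parallel: Z = Z₁Z₂/(Z₁+Z₂), |Z| = 152 Ω, ∠Z = -10.7°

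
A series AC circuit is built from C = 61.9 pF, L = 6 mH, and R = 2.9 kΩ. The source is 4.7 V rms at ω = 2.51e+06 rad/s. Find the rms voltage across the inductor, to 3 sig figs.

7.78 V

X_L = ωL = 15100 Ω
X_C = 1/(ωC) = 6440 Ω
Net reactance X = X_L − X_C = 8620 Ω
Z = 2900 + j8620 Ω
|Z| = √(2900² + 8620²) = 9100 Ω
I = V/|Z| = 517 μA
V_L = I·|Z_L| = 0.000517 × 15100 = 7.78 V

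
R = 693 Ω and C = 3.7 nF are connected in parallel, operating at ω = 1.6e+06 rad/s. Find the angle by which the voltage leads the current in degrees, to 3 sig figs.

-76.3°

X_C = 1/(ωC) = 169 Ω
Parallel: admittances add. Y = 1/R + jωC
Y = (0.00144 + j0.00592) S
|Y| = 0.00609 S → |Z| = 1/|Y| = 164 Ω, ∠Z = −∠Y = -76.3°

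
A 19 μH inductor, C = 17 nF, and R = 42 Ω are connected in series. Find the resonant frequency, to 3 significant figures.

ω₀ = 1/√(LC) = 1/√(1.9e-05 × 1.7e-08) = 1.76e+06 rad/s
f₀ = ω₀/(2π) = 280 kHz

280 kHz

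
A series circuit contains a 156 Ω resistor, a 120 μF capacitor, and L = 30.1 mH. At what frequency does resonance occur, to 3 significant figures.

ω₀ = 1/√(LC) = 1/√(0.0301 × 0.00012) = 526.2 rad/s
f₀ = ω₀/(2π) = 83.7 Hz

83.7 Hz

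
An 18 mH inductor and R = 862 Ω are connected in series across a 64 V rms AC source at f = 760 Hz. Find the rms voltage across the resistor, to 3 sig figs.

ω = 2πf = 4775 rad/s
X_L = ωL = 86.0 Ω
Z = 862 + j86.0 Ω
|Z| = √(862² + 86.0²) = 866 Ω
I = V/|Z| = 73.9 mA
V_R = I·|Z_R| = 0.0739 × 862 = 63.7 V

63.7 V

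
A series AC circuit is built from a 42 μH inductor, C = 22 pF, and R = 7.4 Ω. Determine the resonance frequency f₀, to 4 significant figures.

5.236 MHz

ω₀ = 1/√(LC) = 1/√(4.2e-05 × 2.2e-11) = 3.29e+07 rad/s
f₀ = ω₀/(2π) = 5.236 MHz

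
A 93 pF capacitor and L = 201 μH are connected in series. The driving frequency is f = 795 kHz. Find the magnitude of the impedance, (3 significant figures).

ω = 2πf = 4.995e+06 rad/s
X_L = ωL = 1000 Ω
X_C = 1/(ωC) = 2150 Ω
Net reactance X = X_L − X_C = -1150 Ω
Z = − j1150 Ω
|Z| = √(0² + 1150²) = 1150 Ω

1150 Ω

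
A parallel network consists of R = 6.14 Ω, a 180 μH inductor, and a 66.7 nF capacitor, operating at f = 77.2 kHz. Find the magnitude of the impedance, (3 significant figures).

6.09 Ω

ω = 2πf = 485100 rad/s
X_L = ωL = 87.3 Ω
X_C = 1/(ωC) = 30.9 Ω
Parallel: admittances add. Y = 1/R + 1/(jωL) + jωC
Y = (0.163 + j0.0209) S
|Y| = 0.164 S → |Z| = 1/|Y| = 6.09 Ω, ∠Z = −∠Y = -7.31°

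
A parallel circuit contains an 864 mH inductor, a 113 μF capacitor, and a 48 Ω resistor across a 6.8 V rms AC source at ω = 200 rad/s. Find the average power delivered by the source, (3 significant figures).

X_L = ωL = 173 Ω
X_C = 1/(ωC) = 44.2 Ω
Parallel: admittances add. Y = 1/R + 1/(jωL) + jωC
Y = (0.0208 + j0.0168) S
|Y| = 0.0268 S → |Z| = 1/|Y| = 37.4 Ω, ∠Z = −∠Y = -38.9°
I = V/|Z| = 182 mA
P = VI cos φ = 6.8 × 0.182 × cos(-38.9°) = 963 mW

963 mW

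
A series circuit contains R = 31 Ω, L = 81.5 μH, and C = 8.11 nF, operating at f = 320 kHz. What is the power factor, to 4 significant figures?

0.2894

ω = 2πf = 2.011e+06 rad/s
X_L = ωL = 163.9 Ω
X_C = 1/(ωC) = 61.33 Ω
Net reactance X = X_L − X_C = 102.5 Ω
Z = 31.00 + j102.5 Ω
|Z| = √(31.00² + 102.5²) = 107.1 Ω
∠Z = arctan(102.5/31.00) = 73.18°
cos φ = cos(73.18°) = 0.2894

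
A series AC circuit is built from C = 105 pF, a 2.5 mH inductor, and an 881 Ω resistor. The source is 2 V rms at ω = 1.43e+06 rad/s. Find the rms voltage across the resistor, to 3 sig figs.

0.549 V

X_L = ωL = 3580 Ω
X_C = 1/(ωC) = 6660 Ω
Net reactance X = X_L − X_C = -3090 Ω
Z = 881 − j3090 Ω
|Z| = √(881² + 3090²) = 3210 Ω
I = V/|Z| = 623 μA
V_R = I·|Z_R| = 0.000623 × 881 = 0.549 V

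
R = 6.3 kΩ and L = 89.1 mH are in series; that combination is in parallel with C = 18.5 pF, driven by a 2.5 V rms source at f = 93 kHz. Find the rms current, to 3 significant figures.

21.1 μA

ω = 2πf = 584300 rad/s
X_L = ωL = 52100 Ω
X_C = 1/(ωC) = 92500 Ω
Branch 1 (R+jX_L): Z₁ = 6300 + j52100 Ω, |Z₁| = 52400 Ω
Branch 2 (−jX_C): Z₂ = −j92500 Ω
Parallel: Z = Z₁Z₂/(Z₁+Z₂), |Z| = 119000 Ω, ∠Z = 74.2°
I = V/|Z| = 2.5/119000 = 21.1 μA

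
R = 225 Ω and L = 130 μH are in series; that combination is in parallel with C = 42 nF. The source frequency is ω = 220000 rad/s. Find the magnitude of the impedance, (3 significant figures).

X_L = ωL = 28.6 Ω
X_C = 1/(ωC) = 108 Ω
Branch 1 (R+jX_L): Z₁ = 225 + j28.6 Ω, |Z₁| = 227 Ω
Branch 2 (−jX_C): Z₂ = −j108 Ω
Parallel: Z = Z₁Z₂/(Z₁+Z₂), |Z| = 103 Ω, ∠Z = -63.3°

103 Ω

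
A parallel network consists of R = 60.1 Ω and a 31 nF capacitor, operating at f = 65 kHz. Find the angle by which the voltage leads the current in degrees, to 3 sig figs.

ω = 2πf = 408400 rad/s
X_C = 1/(ωC) = 79.0 Ω
Parallel: admittances add. Y = 1/R + jωC
Y = (0.0166 + j0.0127) S
|Y| = 0.0209 S → |Z| = 1/|Y| = 47.8 Ω, ∠Z = −∠Y = -37.3°

-37.3°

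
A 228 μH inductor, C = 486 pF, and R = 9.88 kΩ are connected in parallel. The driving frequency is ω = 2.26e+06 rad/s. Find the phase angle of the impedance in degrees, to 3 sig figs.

X_L = ωL = 515 Ω
X_C = 1/(ωC) = 910 Ω
Parallel: admittances add. Y = 1/R + 1/(jωL) + jωC
Y = (0.000101 − j0.000842) S
|Y| = 0.000848 S → |Z| = 1/|Y| = 1180 Ω, ∠Z = −∠Y = 83.1°

83.1°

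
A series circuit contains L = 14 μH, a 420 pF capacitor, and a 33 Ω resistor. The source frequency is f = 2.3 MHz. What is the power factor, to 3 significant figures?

ω = 2πf = 1.445e+07 rad/s
X_L = ωL = 202 Ω
X_C = 1/(ωC) = 165 Ω
Net reactance X = X_L − X_C = 37.6 Ω
Z = 33.0 + j37.6 Ω
|Z| = √(33.0² + 37.6²) = 50.0 Ω
∠Z = arctan(37.6/33.0) = 48.7°
cos φ = cos(48.7°) = 0.660

0.660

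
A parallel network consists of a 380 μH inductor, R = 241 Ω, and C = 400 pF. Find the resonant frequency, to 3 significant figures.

408 kHz

ω₀ = 1/√(LC) = 1/√(0.00038 × 4e-10) = 2.565e+06 rad/s
f₀ = ω₀/(2π) = 408 kHz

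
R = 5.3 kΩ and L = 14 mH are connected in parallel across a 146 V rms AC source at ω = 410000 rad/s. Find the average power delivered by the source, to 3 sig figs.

4.02 W

X_L = ωL = 5740 Ω
Parallel: admittances add. Y = 1/R + 1/(jωL)
Y = (0.000189 − j0.000174) S
|Y| = 0.000257 S → |Z| = 1/|Y| = 3890 Ω, ∠Z = −∠Y = 42.7°
I = V/|Z| = 37.5 mA
P = VI cos φ = 146 × 0.0375 × cos(42.7°) = 4.02 W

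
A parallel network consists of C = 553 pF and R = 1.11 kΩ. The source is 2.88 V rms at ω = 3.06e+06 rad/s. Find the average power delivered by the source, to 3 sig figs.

X_C = 1/(ωC) = 591 Ω
Parallel: admittances add. Y = 1/R + jωC
Y = (0.000901 + j0.00169) S
|Y| = 0.00192 S → |Z| = 1/|Y| = 522 Ω, ∠Z = −∠Y = -62.0°
I = V/|Z| = 5.52 mA
P = VI cos φ = 2.88 × 0.00552 × cos(-62.0°) = 7.47 mW

7.47 mW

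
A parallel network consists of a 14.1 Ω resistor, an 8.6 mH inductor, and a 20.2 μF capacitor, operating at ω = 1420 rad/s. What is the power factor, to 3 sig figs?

X_L = ωL = 12.2 Ω
X_C = 1/(ωC) = 34.9 Ω
Parallel: admittances add. Y = 1/R + 1/(jωL) + jωC
Y = (0.0709 − j0.0532) S
|Y| = 0.0887 S → |Z| = 1/|Y| = 11.3 Ω, ∠Z = −∠Y = 36.9°
cos φ = cos(36.9°) = 0.800

0.800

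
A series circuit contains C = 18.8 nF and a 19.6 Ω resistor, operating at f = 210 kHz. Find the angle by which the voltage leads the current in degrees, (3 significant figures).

-64.1°

ω = 2πf = 1.319e+06 rad/s
X_C = 1/(ωC) = 40.3 Ω
Z = 19.6 − j40.3 Ω
|Z| = √(19.6² + 40.3²) = 44.8 Ω
∠Z = arctan(-40.3/19.6) = -64.1°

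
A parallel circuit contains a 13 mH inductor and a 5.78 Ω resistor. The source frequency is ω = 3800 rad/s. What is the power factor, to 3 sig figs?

X_L = ωL = 49.4 Ω
Parallel: admittances add. Y = 1/R + 1/(jωL)
Y = (0.173 − j0.0202) S
|Y| = 0.174 S → |Z| = 1/|Y| = 5.74 Ω, ∠Z = −∠Y = 6.67°
cos φ = cos(6.67°) = 0.993

0.993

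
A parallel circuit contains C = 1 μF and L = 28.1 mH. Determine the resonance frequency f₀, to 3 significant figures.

ω₀ = 1/√(LC) = 1/√(0.0281 × 1e-06) = 5965 rad/s
f₀ = ω₀/(2π) = 949 Hz

949 Hz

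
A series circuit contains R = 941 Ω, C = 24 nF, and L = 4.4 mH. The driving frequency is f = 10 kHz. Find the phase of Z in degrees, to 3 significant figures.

-22.3°

ω = 2πf = 62830 rad/s
X_L = ωL = 276 Ω
X_C = 1/(ωC) = 663 Ω
Net reactance X = X_L − X_C = -387 Ω
Z = 941 − j387 Ω
|Z| = √(941² + 387²) = 1020 Ω
∠Z = arctan(-387/941) = -22.3°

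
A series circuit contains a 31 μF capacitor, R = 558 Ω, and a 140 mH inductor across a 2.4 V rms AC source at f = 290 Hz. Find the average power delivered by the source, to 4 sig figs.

ω = 2πf = 1822 rad/s
X_L = ωL = 255.1 Ω
X_C = 1/(ωC) = 17.70 Ω
Net reactance X = X_L − X_C = 237.4 Ω
Z = 558.0 + j237.4 Ω
|Z| = √(558.0² + 237.4²) = 606.4 Ω
∠Z = arctan(237.4/558.0) = 23.05°
I = V/|Z| = 3.958 mA
P = VI cos φ = 2.4 × 0.003958 × cos(23.05°) = 8.741 mW

8.741 mW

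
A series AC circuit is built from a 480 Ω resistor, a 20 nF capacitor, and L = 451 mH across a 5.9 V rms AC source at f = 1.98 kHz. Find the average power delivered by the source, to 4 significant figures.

ω = 2πf = 12440 rad/s
X_L = ωL = 5611 Ω
X_C = 1/(ωC) = 4019 Ω
Net reactance X = X_L − X_C = 1592 Ω
Z = 480.0 + j1592 Ω
|Z| = √(480.0² + 1592²) = 1662 Ω
∠Z = arctan(1592/480.0) = 73.22°
I = V/|Z| = 3.549 mA
P = VI cos φ = 5.9 × 0.003549 × cos(73.22°) = 6.045 mW

6.045 mW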